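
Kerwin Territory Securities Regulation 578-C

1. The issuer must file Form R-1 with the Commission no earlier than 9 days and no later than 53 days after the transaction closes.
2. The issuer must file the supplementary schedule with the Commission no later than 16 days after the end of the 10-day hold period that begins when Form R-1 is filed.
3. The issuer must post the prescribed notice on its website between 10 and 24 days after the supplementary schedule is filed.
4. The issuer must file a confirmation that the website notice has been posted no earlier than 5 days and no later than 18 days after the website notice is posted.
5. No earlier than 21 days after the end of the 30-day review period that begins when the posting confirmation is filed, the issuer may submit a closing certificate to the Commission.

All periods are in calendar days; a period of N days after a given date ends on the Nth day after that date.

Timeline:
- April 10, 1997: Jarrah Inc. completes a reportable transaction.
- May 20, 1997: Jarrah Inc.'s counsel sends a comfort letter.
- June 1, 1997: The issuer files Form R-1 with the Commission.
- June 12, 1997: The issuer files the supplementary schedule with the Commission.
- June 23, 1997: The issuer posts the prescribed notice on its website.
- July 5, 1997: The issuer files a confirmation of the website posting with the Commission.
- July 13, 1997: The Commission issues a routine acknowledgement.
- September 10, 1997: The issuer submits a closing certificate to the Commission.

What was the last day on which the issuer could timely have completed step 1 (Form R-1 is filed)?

June 2, 1997

Step 1 runs from April 10, 1997, when the transaction closes. The window is 9–53 days after April 10, 1997; it closes on June 2, 1997.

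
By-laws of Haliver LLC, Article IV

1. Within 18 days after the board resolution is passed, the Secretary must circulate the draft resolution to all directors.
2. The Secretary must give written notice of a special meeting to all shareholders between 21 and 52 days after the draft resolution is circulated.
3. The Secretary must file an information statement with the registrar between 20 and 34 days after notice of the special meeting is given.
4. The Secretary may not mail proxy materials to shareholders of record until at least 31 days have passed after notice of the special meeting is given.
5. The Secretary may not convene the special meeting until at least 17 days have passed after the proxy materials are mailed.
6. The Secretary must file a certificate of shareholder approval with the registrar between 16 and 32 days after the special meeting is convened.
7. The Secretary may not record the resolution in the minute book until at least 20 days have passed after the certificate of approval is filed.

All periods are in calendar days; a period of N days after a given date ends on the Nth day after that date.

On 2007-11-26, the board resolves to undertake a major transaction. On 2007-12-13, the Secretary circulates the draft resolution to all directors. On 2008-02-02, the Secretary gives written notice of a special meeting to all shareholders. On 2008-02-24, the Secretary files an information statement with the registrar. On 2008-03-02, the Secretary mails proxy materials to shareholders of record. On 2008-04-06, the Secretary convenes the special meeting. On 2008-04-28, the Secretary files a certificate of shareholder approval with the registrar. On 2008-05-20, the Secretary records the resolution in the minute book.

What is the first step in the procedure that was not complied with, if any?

Step 4

Step 1 — counting 18 days from 2007-11-26 (when the board resolution is passed) gives a deadline of 2007-12-14; 2007-12-13 is within that limit.
Step 2 — 21 and 52 days from 2007-12-13 (when the draft resolution is circulated) are 2008-01-03 and 2008-02-03 respectively; done 2008-02-02, which is between those dates.
Step 3 — 20 and 34 days from 2008-02-02 (when notice of the special meeting is given) are 2008-02-22 and 2008-03-07 respectively; 2008-02-24 falls inside that range.
Step 4 — must wait 31 days from 2008-02-02 (when notice of the special meeting is given), so not before 2008-03-04; 2008-03-02 is 2 days before the earliest permitted date.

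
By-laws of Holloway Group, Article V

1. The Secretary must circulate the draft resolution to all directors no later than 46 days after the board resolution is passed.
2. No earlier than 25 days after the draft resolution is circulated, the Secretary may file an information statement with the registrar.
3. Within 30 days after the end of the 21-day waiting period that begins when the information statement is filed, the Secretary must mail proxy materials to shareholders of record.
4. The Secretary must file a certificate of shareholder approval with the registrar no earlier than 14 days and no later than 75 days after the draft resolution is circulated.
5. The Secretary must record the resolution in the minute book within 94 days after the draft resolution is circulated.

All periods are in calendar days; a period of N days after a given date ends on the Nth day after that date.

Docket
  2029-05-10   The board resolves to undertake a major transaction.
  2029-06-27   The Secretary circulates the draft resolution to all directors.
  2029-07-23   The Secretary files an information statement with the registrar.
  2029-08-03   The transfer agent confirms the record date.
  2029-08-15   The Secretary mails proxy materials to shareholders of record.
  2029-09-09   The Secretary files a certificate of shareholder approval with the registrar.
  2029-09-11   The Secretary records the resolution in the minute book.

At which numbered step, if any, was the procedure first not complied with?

Step 1 — counting 46 days from 2029-05-10 (when the board resolution is passed) gives a deadline of 2029-06-25; 2029-06-27 misses that deadline by 2 days.
No need to go further; step 1 was not satisfied.

Step 1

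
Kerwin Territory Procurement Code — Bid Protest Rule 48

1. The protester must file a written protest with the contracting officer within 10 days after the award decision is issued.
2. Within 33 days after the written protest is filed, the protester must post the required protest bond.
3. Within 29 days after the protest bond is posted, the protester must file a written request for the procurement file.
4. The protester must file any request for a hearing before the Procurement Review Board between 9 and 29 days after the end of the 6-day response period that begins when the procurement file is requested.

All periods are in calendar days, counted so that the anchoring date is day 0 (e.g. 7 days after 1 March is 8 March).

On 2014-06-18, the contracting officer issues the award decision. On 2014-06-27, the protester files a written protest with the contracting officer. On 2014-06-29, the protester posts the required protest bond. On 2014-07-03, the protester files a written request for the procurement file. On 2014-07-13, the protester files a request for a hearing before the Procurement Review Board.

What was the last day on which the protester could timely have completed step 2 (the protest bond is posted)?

Step 2 runs from 2014-06-27, when the written protest is filed. 33 days after 2014-06-27 is 2014-07-30.

2014-07-30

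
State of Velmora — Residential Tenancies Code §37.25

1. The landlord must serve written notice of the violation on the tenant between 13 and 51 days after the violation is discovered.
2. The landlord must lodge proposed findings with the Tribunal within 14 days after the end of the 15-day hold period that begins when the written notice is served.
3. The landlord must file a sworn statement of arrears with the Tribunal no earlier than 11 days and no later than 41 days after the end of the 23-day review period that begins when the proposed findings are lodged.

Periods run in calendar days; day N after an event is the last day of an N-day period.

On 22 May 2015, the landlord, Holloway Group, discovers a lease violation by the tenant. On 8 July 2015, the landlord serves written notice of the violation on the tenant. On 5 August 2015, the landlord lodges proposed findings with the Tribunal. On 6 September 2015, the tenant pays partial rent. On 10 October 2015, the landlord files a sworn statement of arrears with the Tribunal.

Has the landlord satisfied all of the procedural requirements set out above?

No

(1) the permitted window runs from 22 May 2015 + 13 = 4 June 2015 to 22 May 2015 + 51 = 12 July 2015; done 8 July 2015 — within the window.
(2) due by 23 July 2015 + 14 days = 6 August 2015; 5 August 2015 is within that limit.
(3) the permitted window runs from 28 August 2015 + 11 = 8 September 2015 to 28 August 2015 + 41 = 8 October 2015; 10 October 2015 is 2 days past the end of the window.
Later steps need not be reached.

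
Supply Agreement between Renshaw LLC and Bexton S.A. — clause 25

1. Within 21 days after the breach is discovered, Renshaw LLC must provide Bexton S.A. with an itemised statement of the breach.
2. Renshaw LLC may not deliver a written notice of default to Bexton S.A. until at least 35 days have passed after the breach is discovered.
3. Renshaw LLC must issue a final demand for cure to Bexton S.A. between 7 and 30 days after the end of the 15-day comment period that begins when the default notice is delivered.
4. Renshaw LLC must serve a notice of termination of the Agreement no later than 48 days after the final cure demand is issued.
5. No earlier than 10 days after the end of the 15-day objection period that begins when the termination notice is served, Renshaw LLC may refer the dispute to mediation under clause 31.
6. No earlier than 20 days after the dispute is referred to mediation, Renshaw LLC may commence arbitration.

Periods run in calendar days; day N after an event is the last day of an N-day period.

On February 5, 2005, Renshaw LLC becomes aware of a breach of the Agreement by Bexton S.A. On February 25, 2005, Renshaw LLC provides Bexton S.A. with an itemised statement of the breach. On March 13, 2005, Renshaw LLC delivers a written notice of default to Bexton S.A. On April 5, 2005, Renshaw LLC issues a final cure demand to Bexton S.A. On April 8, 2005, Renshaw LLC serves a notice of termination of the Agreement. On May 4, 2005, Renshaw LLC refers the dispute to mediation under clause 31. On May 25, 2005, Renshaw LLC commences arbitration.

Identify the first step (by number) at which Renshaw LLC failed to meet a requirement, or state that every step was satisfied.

(1) due by February 5, 2005 + 21 days = February 26, 2005; completed February 25, 2005, before the deadline.
(2) permitted from February 5, 2005 + 35 days = March 12, 2005 onward; done March 13, 2005, after the minimum wait.
(3) the permitted window runs from March 28, 2005 + 7 = April 4, 2005 to March 28, 2005 + 30 = April 27, 2005; done April 5, 2005, which is between those dates.
(4) due by April 5, 2005 + 48 days = May 23, 2005; done April 8, 2005 — timely.
(5) permitted from April 23, 2005 + 10 days = May 3, 2005 onward; May 4, 2005 is on or after that date.
(6) permitted from May 4, 2005 + 20 days = May 24, 2005 onward; May 25, 2005 is on or after that date.

None — every step was satisfied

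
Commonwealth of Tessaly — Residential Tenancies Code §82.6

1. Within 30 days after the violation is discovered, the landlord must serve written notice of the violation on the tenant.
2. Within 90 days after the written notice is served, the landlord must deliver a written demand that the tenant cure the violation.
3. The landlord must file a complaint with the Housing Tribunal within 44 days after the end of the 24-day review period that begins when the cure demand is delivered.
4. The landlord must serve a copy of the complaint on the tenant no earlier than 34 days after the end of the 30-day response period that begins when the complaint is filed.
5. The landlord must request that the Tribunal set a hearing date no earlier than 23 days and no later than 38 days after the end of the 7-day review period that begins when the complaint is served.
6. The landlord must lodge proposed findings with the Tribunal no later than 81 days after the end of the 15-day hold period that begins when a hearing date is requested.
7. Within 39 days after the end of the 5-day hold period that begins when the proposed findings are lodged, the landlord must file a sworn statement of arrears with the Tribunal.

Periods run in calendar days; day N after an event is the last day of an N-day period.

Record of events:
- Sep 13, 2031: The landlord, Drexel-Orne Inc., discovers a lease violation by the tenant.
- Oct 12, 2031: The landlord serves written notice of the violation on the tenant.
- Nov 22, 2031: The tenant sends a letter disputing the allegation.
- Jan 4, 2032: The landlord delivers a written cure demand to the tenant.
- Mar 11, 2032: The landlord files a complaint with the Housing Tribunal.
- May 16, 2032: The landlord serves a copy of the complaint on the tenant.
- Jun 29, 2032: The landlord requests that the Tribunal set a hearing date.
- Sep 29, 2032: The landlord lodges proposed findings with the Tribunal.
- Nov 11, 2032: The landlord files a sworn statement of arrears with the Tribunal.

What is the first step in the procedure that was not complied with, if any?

None — every step was satisfied

Step 1 — counting 30 days from Sep 13, 2031 (when the violation is discovered) gives a deadline of Oct 13, 2031; completed Oct 12, 2031, before the deadline.
Step 2 — counting 90 days from Oct 12, 2031 (when the written notice is served) gives a deadline of Jan 10, 2032; Jan 4, 2032 is within that limit.
Step 3 — counting 44 days from Jan 28, 2032 (end of the 24-day review period, which began when the cure demand is delivered on Jan 4, 2032) gives a deadline of Mar 12, 2032; completed Mar 11, 2032, before the deadline.
Step 4 — must wait 34 days from Apr 10, 2032 (end of the 30-day response period, which began when the complaint is filed on Mar 11, 2032), so not before May 14, 2032; May 16, 2032 is on or after that date.
Step 5 — 23 and 38 days from May 23, 2032 (end of the 7-day review period, which began when the complaint is served on May 16, 2032) are Jun 15, 2032 and Jun 30, 2032 respectively; done Jun 29, 2032, which is between those dates.
Step 6 — counting 81 days from Jul 14, 2032 (end of the 15-day hold period, which began when a hearing date is requested on Jun 29, 2032) gives a deadline of Oct 3, 2032; completed Sep 29, 2032, before the deadline.
Step 7 — counting 39 days from Oct 4, 2032 (end of the 5-day hold period, which began when the proposed findings are lodged on Sep 29, 2032) gives a deadline of Nov 12, 2032; Nov 11, 2032 is within that limit.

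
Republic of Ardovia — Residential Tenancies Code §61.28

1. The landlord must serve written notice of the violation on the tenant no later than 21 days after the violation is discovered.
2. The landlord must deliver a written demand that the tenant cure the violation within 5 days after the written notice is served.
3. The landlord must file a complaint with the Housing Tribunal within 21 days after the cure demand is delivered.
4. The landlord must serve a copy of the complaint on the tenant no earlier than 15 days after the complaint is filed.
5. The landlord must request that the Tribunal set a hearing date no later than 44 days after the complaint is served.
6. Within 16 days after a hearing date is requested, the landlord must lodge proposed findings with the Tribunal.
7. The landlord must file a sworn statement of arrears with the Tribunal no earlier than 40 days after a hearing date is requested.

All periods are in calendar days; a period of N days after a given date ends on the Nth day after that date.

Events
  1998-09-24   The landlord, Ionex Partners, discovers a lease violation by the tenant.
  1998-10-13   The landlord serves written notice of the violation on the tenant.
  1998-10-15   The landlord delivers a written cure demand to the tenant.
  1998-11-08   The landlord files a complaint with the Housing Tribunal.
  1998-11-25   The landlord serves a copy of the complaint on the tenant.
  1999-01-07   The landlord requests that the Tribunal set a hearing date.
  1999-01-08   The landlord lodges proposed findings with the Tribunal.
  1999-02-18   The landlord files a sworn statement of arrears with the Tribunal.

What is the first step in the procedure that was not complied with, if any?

Step 3

Step 1: 21 days after 1998-09-24 (when the violation is discovered) is 1998-10-15; 1998-10-13 is within that limit.
Step 2: 5 days after 1998-10-13 (when the written notice is served) is 1998-10-18; done 1998-10-15 — timely.
Step 3: 21 days after 1998-10-15 (when the cure demand is delivered) is 1998-11-05; done 1998-11-08 — 3 days late.
The analysis stops there.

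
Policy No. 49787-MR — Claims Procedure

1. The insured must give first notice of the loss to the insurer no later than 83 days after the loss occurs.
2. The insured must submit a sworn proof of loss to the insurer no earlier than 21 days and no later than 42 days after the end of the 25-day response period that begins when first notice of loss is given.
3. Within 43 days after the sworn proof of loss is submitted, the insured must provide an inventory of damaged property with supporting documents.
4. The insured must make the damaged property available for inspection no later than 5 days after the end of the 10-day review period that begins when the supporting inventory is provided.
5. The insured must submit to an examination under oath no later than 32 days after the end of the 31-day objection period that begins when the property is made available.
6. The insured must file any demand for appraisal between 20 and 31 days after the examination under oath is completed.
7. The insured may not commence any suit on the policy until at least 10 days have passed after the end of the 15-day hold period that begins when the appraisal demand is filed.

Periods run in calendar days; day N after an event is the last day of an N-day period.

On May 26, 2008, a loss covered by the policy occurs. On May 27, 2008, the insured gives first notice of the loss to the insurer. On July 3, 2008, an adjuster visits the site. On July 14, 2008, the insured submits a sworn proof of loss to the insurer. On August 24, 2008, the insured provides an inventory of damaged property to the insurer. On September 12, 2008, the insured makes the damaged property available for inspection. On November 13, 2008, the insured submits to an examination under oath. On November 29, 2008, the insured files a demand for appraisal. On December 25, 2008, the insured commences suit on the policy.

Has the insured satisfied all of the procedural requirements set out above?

Step 1 — counting 83 days from May 26, 2008 (when the loss occurs) gives a deadline of August 17, 2008; done May 27, 2008 — timely.
Step 2 — 21 and 42 days from June 21, 2008 (end of the 25-day response period, which began when first notice of loss is given on May 27, 2008) are July 12, 2008 and August 2, 2008 respectively; done July 14, 2008, which is between those dates.
Step 3 — counting 43 days from July 14, 2008 (when the sworn proof of loss is submitted) gives a deadline of August 26, 2008; done August 24, 2008 — timely.
Step 4 — counting 5 days from September 3, 2008 (end of the 10-day review period, which began when the supporting inventory is provided on August 24, 2008) gives a deadline of September 8, 2008; not done until September 12, 2008, 4 days after the deadline.
The procedure was therefore not followed at step 4.

No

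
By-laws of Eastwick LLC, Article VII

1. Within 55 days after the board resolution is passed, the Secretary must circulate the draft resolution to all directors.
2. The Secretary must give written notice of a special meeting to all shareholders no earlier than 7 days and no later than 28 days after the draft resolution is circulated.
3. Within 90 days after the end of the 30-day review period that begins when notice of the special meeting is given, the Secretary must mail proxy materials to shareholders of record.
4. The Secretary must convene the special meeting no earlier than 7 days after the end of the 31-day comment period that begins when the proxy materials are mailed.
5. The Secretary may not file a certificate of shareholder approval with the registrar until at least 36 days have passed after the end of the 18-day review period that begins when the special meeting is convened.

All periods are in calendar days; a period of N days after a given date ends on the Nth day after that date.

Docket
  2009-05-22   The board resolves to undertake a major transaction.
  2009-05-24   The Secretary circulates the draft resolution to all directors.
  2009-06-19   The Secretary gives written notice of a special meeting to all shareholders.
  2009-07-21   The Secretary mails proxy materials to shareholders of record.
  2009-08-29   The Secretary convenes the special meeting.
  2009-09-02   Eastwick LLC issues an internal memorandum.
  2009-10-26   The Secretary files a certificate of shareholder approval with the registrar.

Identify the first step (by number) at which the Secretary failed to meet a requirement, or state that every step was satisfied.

None — every step was satisfied

(1) due by 2009-05-22 + 55 days = 2009-07-16; 2009-05-24 is within that limit.
(2) the permitted window runs from 2009-05-24 + 7 = 2009-05-31 to 2009-05-24 + 28 = 2009-06-21; 2009-06-19 falls inside that range.
(3) due by 2009-07-19 + 90 days = 2009-10-17; completed 2009-07-21, before the deadline.
(4) permitted from 2009-08-21 + 7 days = 2009-08-28 onward; done 2009-08-29 — permitted.
(5) permitted from 2009-09-16 + 36 days = 2009-10-22 onward; done 2009-10-26 — permitted.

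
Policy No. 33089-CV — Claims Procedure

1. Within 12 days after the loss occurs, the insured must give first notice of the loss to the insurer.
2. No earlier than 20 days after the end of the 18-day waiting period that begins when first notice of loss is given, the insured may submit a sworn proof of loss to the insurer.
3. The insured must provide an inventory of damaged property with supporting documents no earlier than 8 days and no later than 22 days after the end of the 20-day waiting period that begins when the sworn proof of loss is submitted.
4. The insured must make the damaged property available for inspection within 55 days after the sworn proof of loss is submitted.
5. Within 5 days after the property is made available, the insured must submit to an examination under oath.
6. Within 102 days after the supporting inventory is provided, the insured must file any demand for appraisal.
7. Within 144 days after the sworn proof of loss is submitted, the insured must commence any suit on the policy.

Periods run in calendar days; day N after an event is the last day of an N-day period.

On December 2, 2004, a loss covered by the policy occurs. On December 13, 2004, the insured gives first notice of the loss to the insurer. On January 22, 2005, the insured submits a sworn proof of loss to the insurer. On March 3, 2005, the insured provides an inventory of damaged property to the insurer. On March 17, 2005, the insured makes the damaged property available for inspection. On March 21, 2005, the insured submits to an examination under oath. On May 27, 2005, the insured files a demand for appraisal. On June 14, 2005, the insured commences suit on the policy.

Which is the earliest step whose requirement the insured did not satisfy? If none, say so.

None — every step was satisfied

Step 1 — counting 12 days from December 2, 2004 (when the loss occurs) gives a deadline of December 14, 2004; done December 13, 2004 — timely.
Step 2 — must wait 20 days from December 31, 2004 (end of the 18-day waiting period, which began when first notice of loss is given on December 13, 2004), so not before January 20, 2005; done January 22, 2005 — permitted.
Step 3 — 8 and 22 days from February 11, 2005 (end of the 20-day waiting period, which began when the sworn proof of loss is submitted on January 22, 2005) are February 19, 2005 and March 5, 2005 respectively; March 3, 2005 falls inside that range.
Step 4 — counting 55 days from January 22, 2005 (when the sworn proof of loss is submitted) gives a deadline of March 18, 2005; completed March 17, 2005, before the deadline.
Step 5 — counting 5 days from March 17, 2005 (when the property is made available) gives a deadline of March 22, 2005; done March 21, 2005 — timely.
Step 6 — counting 102 days from March 3, 2005 (when the supporting inventory is provided) gives a deadline of June 13, 2005; completed May 27, 2005, before the deadline.
Step 7 — counting 144 days from January 22, 2005 (when the sworn proof of loss is submitted) gives a deadline of June 15, 2005; June 14, 2005 is within that limit.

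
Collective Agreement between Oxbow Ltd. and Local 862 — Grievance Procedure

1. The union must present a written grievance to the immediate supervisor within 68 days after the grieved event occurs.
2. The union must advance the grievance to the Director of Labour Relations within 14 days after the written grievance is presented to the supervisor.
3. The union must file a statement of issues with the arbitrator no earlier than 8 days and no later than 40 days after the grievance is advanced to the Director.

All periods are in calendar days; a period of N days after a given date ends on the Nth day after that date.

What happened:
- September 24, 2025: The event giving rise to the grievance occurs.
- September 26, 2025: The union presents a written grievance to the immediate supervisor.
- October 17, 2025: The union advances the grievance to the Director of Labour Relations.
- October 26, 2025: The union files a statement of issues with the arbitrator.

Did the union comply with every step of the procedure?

No

Step 1 — counting 68 days from September 24, 2025 (when the grieved event occurs) gives a deadline of December 1, 2025; September 26, 2025 is within that limit.
Step 2 — counting 14 days from September 26, 2025 (when the written grievance is presented to the supervisor) gives a deadline of October 10, 2025; not done until October 17, 2025, 7 days after the deadline.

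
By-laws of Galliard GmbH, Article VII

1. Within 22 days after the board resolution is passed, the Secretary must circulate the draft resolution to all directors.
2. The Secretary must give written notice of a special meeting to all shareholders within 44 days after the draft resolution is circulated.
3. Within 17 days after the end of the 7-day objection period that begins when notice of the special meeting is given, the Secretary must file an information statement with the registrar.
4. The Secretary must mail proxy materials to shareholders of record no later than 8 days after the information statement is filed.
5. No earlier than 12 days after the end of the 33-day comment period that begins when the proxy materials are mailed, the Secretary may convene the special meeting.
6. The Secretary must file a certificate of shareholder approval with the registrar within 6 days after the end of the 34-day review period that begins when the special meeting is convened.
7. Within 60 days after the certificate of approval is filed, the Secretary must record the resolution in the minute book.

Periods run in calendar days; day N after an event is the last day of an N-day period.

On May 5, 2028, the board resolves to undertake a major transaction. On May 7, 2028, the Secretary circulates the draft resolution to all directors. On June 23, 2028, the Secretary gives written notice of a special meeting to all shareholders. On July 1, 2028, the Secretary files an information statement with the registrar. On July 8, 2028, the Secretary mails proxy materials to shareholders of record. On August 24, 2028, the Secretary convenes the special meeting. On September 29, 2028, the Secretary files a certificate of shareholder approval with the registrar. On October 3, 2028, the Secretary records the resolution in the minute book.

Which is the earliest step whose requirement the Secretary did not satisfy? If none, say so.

(1) due by May 5, 2028 + 22 days = May 27, 2028; done May 7, 2028 — timely.
(2) due by May 7, 2028 + 44 days = June 20, 2028; done June 23, 2028 — 3 days late.
Later steps need not be reached.

Step 2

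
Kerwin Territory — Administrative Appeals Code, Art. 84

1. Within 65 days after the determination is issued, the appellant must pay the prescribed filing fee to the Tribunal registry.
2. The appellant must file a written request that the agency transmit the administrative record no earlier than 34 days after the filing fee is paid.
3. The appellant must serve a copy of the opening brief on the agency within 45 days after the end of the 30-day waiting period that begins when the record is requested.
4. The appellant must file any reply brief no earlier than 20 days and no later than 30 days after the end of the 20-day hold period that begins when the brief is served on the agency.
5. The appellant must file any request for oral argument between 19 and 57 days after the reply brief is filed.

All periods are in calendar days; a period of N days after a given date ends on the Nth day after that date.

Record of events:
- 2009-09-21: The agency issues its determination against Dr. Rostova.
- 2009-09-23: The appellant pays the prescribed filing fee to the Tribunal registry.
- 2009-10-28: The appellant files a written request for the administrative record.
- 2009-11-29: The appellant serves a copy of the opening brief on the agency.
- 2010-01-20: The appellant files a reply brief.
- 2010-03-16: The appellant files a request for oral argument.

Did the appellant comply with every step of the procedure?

No

Step 1 — counting 65 days from 2009-09-21 (when the determination is issued) gives a deadline of 2009-11-25; done 2009-09-23 — timely.
Step 2 — must wait 34 days from 2009-09-23 (when the filing fee is paid), so not before 2009-10-27; done 2009-10-28 — permitted.
Step 3 — counting 45 days from 2009-11-27 (end of the 30-day waiting period, which began when the record is requested on 2009-10-28) gives a deadline of 2010-01-11; completed 2009-11-29, before the deadline.
Step 4 — 20 and 30 days from 2009-12-19 (end of the 20-day hold period, which began when the brief is served on the agency on 2009-11-29) are 2010-01-08 and 2010-01-18 respectively; done 2010-01-20 — 2 days after the window closed.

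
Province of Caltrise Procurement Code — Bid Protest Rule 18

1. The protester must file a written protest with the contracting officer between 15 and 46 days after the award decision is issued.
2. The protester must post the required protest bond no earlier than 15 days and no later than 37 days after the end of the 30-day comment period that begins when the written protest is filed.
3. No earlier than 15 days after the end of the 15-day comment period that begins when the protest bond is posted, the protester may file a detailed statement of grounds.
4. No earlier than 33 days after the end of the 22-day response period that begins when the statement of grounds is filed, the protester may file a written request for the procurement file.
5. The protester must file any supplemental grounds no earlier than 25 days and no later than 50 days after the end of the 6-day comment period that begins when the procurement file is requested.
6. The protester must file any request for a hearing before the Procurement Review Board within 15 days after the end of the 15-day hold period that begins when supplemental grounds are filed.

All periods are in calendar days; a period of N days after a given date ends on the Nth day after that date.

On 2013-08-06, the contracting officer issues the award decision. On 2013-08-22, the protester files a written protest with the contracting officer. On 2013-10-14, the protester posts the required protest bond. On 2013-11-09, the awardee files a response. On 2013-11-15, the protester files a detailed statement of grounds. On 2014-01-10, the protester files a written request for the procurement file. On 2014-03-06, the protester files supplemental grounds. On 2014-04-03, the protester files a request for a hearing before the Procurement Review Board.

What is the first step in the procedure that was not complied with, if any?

Step 1 — 15 and 46 days from 2013-08-06 (when the award decision is issued) are 2013-08-21 and 2013-09-21 respectively; done 2013-08-22 — within the window.
Step 2 — 15 and 37 days from 2013-09-21 (end of the 30-day comment period, which began when the written protest is filed on 2013-08-22) are 2013-10-06 and 2013-10-28 respectively; done 2013-10-14, which is between those dates.
Step 3 — must wait 15 days from 2013-10-29 (end of the 15-day comment period, which began when the protest bond is posted on 2013-10-14), so not before 2013-11-13; done 2013-11-15, after the minimum wait.
Step 4 — must wait 33 days from 2013-12-07 (end of the 22-day response period, which began when the statement of grounds is filed on 2013-11-15), so not before 2014-01-09; 2014-01-10 is on or after that date.
Step 5 — 25 and 50 days from 2014-01-16 (end of the 6-day comment period, which began when the procurement file is requested on 2014-01-10) are 2014-02-10 and 2014-03-07 respectively; done 2014-03-06, which is between those dates.
Step 6 — counting 15 days from 2014-03-21 (end of the 15-day hold period, which began when supplemental grounds are filed on 2014-03-06) gives a deadline of 2014-04-05; 2014-04-03 is within that limit.

None — every step was satisfied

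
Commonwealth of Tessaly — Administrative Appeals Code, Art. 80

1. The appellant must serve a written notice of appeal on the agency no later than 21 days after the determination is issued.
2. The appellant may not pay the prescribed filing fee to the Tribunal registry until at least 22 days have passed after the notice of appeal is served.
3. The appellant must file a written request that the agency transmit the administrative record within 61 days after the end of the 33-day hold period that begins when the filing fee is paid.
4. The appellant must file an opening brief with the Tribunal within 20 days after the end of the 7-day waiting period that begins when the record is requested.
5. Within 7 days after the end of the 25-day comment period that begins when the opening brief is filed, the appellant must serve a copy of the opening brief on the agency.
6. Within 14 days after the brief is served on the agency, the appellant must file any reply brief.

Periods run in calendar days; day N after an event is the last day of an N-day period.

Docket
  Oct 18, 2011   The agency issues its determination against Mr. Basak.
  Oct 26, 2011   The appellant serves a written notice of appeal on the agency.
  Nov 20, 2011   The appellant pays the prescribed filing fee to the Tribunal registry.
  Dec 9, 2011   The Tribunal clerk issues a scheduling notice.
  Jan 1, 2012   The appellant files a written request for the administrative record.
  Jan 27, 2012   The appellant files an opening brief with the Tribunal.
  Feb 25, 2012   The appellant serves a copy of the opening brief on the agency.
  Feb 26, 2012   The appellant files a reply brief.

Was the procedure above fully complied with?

Yes

Step 1 — counting 21 days from Oct 18, 2011 (when the determination is issued) gives a deadline of Nov 8, 2011; done Oct 26, 2011 — timely.
Step 2 — must wait 22 days from Oct 26, 2011 (when the notice of appeal is served), so not before Nov 17, 2011; done Nov 20, 2011, after the minimum wait.
Step 3 — counting 61 days from Dec 23, 2011 (end of the 33-day hold period, which began when the filing fee is paid on Nov 20, 2011) gives a deadline of Feb 22, 2012; done Jan 1, 2012 — timely.
Step 4 — counting 20 days from Jan 8, 2012 (end of the 7-day waiting period, which began when the record is requested on Jan 1, 2012) gives a deadline of Jan 28, 2012; completed Jan 27, 2012, before the deadline.
Step 5 — counting 7 days from Feb 21, 2012 (end of the 25-day comment period, which began when the opening brief is filed on Jan 27, 2012) gives a deadline of Feb 28, 2012; completed Feb 25, 2012, before the deadline.
Step 6 — counting 14 days from Feb 25, 2012 (when the brief is served on the agency) gives a deadline of Mar 10, 2012; done Feb 26, 2012 — timely.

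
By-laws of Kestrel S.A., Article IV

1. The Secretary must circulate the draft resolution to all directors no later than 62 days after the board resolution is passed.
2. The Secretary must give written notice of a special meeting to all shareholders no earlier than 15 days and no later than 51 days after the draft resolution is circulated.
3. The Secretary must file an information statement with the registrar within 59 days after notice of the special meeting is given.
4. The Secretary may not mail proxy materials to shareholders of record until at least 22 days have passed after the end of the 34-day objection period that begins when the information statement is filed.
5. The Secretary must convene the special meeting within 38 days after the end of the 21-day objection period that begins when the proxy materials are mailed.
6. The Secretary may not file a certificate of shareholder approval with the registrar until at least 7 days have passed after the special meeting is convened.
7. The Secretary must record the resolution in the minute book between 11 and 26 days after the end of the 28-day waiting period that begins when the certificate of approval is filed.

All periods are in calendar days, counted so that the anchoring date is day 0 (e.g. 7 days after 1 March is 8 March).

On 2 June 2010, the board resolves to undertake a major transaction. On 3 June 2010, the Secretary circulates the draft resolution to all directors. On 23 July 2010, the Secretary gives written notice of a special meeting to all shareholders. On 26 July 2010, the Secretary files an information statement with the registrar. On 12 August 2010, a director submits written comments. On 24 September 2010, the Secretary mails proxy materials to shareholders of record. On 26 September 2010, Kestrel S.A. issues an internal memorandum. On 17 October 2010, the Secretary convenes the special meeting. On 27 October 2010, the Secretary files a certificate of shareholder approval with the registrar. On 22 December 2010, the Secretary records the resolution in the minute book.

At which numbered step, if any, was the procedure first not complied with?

(1) due by 2 June 2010 + 62 days = 3 August 2010; completed 3 June 2010, before the deadline.
(2) the permitted window runs from 3 June 2010 + 15 = 18 June 2010 to 3 June 2010 + 51 = 24 July 2010; done 23 July 2010 — within the window.
(3) due by 23 July 2010 + 59 days = 20 September 2010; completed 26 July 2010, before the deadline.
(4) permitted from 29 August 2010 + 22 days = 20 September 2010 onward; done 24 September 2010 — permitted.
(5) due by 15 October 2010 + 38 days = 22 November 2010; done 17 October 2010 — timely.
(6) permitted from 17 October 2010 + 7 days = 24 October 2010 onward; done 27 October 2010, after the minimum wait.
(7) the permitted window runs from 24 November 2010 + 11 = 5 December 2010 to 24 November 2010 + 26 = 20 December 2010; done 22 December 2010 — 2 days after the window closed.
The analysis stops there.

Step 7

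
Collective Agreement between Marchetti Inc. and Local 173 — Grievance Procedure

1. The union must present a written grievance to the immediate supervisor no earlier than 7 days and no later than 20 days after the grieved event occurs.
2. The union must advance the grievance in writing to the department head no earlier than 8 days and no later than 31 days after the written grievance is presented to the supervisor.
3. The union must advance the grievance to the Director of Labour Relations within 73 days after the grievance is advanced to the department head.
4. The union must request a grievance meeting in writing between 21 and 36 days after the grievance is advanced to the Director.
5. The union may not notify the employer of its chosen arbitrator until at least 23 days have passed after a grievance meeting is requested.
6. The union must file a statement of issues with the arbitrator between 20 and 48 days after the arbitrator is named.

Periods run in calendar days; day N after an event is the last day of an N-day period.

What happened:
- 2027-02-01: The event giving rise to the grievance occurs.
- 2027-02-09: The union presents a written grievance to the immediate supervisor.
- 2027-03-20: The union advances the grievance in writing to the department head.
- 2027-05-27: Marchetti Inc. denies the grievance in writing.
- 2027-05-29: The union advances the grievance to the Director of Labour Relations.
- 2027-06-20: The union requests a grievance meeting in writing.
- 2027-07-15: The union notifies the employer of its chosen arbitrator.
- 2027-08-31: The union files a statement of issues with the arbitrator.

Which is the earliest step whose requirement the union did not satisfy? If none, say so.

Step 1 — 7 and 20 days from 2027-02-01 (when the grieved event occurs) are 2027-02-08 and 2027-02-21 respectively; 2027-02-09 falls inside that range.
Step 2 — 8 and 31 days from 2027-02-09 (when the written grievance is presented to the supervisor) are 2027-02-17 and 2027-03-12 respectively; 2027-03-20 is 8 days past the end of the window.

Step 2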